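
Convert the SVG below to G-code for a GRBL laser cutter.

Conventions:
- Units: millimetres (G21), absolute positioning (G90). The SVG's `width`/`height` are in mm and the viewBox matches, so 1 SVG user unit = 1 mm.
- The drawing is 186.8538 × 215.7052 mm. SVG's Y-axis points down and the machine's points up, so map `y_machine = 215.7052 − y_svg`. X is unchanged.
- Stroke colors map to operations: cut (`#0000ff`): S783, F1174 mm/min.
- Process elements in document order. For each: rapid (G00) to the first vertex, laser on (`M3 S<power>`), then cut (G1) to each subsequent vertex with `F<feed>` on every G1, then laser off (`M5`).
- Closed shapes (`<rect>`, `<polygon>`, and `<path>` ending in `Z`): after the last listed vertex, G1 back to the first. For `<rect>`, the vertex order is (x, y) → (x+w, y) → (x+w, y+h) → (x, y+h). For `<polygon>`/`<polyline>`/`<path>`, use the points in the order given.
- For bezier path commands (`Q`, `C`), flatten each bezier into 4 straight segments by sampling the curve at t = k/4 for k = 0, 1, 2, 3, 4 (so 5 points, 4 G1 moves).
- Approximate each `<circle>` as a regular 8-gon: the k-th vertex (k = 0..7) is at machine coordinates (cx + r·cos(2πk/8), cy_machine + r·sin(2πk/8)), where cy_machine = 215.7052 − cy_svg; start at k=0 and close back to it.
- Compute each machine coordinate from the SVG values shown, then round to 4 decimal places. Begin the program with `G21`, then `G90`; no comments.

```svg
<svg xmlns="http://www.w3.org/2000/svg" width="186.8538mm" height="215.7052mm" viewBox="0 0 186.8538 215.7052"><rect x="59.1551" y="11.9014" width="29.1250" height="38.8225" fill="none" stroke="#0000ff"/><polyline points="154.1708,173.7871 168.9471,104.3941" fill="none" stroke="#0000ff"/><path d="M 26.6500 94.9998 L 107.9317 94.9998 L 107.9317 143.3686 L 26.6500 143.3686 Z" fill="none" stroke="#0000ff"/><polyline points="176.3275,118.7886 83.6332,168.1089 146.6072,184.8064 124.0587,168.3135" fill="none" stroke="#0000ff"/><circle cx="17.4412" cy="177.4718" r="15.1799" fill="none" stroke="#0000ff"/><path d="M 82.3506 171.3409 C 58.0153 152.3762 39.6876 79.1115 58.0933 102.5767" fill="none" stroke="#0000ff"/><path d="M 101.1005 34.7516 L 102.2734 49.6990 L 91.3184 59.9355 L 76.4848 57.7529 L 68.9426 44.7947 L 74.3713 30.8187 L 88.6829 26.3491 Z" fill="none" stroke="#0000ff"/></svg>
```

Since the viewBox matches the mm dimensions, user units are millimetres directly. The only transform is the Y-flip y_m = 215.7052 − y_svg.

Shape 1 is a rectangle drawn with `<rect>`. Its stroke #0000ff means cut at S783, F1174. After flipping Y the toolpath is (59.1551,203.8038) → (88.2801,203.8038) → (88.2801,164.9813) → (59.1551,164.9813) → (59.1551,203.8038), returning to the start.

Shape 2 is a line segment drawn with `<polyline>`. Its stroke #0000ff means cut at S783, F1174. After flipping Y the toolpath is (154.1708,41.9181) → (168.9471,111.3111).

Shape 3 is a rectangle drawn with `<path>`. Its stroke #0000ff means cut at S783, F1174. After flipping Y the toolpath is (26.6500,120.7054) → (107.9317,120.7054) → (107.9317,72.3366) → (26.6500,72.3366) → (26.6500,120.7054), returning to the start.

Shape 4 is a open polyline drawn with `<polyline>`. Its stroke #0000ff means cut at S783, F1174. After flipping Y the toolpath is (176.3275,96.9166) → (83.6332,47.5963) → (146.6072,30.8988) → (124.0587,47.3917).

Shape 5 is a circle drawn with `<circle>`. Its stroke #0000ff means cut at S783, F1174. After flipping Y the toolpath is (32.6211,38.2334) → (28.1750,48.9672) → (17.4412,53.4133) → (6.7074,48.9672) → (2.2613,38.2334) → (6.7074,27.4996) → (17.4412,23.0535) → (28.1750,27.4996) → (32.6211,38.2334), returning to the start.

Shape 6 is a cubic bezier drawn with `<path>`. Its stroke #0000ff means cut at S783, F1174. After flipping Y the toolpath is (82.3506,44.3643) → (65.7056,66.4092) → (54.1941,94.6576) → (50.6964,114.9504) → (58.0933,113.1285).

Shape 7 is a regular polygon drawn with `<path>`. Its stroke #0000ff means cut at S783, F1174. After flipping Y the toolpath is (101.1005,180.9536) → (102.2734,166.0062) → (91.3184,155.7697) → (76.4848,157.9523) → (68.9426,170.9105) → (74.3713,184.8865) → (88.6829,189.3561) → (101.1005,180.9536), returning to the start.

G21
G90
G00 X59.1551 Y203.8038
M3 S783
G1 X88.2801 Y203.8038 F1174
G1 X88.2801 Y164.9813 F1174
G1 X59.1551 Y164.9813 F1174
G1 X59.1551 Y203.8038 F1174
M5
G00 X154.1708 Y41.9181
M3 S783
G1 X168.9471 Y111.3111 F1174
M5
G00 X26.6500 Y120.7054
M3 S783
G1 X107.9317 Y120.7054 F1174
G1 X107.9317 Y72.3366 F1174
G1 X26.6500 Y72.3366 F1174
G1 X26.6500 Y120.7054 F1174
M5
G00 X176.3275 Y96.9166
M3 S783
G1 X83.6332 Y47.5963 F1174
G1 X146.6072 Y30.8988 F1174
G1 X124.0587 Y47.3917 F1174
M5
G00 X32.6211 Y38.2334
M3 S783
G1 X28.1750 Y48.9672 F1174
G1 X17.4412 Y53.4133 F1174
G1 X6.7074 Y48.9672 F1174
G1 X2.2613 Y38.2334 F1174
G1 X6.7074 Y27.4996 F1174
G1 X17.4412 Y23.0535 F1174
G1 X28.1750 Y27.4996 F1174
G1 X32.6211 Y38.2334 F1174
M5
G00 X82.3506 Y44.3643
M3 S783
G1 X65.7056 Y66.4092 F1174
G1 X54.1941 Y94.6576 F1174
G1 X50.6964 Y114.9504 F1174
G1 X58.0933 Y113.1285 F1174
M5
G00 X101.1005 Y180.9536
M3 S783
G1 X102.2734 Y166.0062 F1174
G1 X91.3184 Y155.7697 F1174
G1 X76.4848 Y157.9523 F1174
G1 X68.9426 Y170.9105 F1174
G1 X74.3713 Y184.8865 F1174
G1 X88.6829 Y189.3561 F1174
G1 X101.1005 Y180.9536 F1174
M5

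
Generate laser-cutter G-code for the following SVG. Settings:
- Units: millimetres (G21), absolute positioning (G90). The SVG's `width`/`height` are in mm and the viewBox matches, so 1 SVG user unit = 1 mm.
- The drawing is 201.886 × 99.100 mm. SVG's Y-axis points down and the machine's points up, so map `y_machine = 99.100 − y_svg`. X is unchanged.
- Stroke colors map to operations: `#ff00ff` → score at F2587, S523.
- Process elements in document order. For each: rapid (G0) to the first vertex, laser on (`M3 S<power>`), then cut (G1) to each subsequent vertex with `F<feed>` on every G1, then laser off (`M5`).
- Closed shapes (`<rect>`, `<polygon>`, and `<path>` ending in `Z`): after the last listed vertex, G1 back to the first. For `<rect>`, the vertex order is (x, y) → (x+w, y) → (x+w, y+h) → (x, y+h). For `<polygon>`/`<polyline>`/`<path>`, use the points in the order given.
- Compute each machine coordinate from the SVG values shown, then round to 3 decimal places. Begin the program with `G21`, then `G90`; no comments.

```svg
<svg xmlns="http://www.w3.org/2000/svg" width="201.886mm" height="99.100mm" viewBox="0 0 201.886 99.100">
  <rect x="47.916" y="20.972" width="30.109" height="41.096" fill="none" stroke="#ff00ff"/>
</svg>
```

1 u = 1 mm; y_m = 99.100 − y.

[1] `<rect>` rectangle, #ff00ff→score S523 F2587: (47.916,78.128) → (78.025,78.128) → (78.025,37.032) → (47.916,37.032) → (47.916,78.128) (closed)

G21
G90
G0 X47.916 Y78.128
M3 S523
G1 X78.025 Y78.128 F2587
G1 X78.025 Y37.032 F2587
G1 X47.916 Y37.032 F2587
G1 X47.916 Y78.128 F2587
M5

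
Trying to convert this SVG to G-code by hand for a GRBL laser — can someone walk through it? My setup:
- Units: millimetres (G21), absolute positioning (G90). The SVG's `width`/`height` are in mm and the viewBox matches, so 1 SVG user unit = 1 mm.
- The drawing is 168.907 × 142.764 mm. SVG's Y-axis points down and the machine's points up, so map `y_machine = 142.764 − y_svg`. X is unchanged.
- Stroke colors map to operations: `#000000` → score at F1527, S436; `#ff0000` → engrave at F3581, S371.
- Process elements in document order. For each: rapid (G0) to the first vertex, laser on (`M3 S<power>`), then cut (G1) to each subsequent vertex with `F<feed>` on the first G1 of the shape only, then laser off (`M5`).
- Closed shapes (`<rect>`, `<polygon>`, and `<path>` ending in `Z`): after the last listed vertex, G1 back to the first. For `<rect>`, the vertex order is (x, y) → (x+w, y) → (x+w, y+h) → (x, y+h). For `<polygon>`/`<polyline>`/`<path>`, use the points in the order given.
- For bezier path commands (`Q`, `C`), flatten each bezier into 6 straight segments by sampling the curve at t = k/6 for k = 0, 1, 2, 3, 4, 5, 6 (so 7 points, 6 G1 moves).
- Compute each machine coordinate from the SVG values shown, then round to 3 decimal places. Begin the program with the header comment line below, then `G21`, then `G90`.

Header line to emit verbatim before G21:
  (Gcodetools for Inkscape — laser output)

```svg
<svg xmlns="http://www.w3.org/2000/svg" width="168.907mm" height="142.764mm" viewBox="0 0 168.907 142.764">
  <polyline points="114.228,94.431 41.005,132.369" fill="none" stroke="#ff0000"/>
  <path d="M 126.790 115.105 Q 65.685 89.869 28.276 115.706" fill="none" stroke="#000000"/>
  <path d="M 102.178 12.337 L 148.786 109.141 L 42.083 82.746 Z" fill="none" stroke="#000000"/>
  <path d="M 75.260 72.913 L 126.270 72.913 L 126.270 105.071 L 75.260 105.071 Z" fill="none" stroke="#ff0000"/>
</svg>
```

1 u = 1 mm; y_m = 142.764 − y.

[1] `<polyline>` line segment, #ff0000→engrave S371 F3581: (114.228,48.333) → (41.005,10.395)

[2] `<path>` quadratic bezier, #000000→score S436 F1527: (126.790,27.659) → (107.080,34.652) → (88.686,38.808) → (71.609,40.127) → (55.848,38.608) → (41.404,34.252) → (28.276,27.058)

[3] `<path>` closed polygon, #000000→score S436 F1527: (102.178,130.427) → (148.786,33.623) → (42.083,60.018) → (102.178,130.427) (closed)

[4] `<path>` rectangle, #ff0000→engrave S371 F3581: (75.260,69.851) → (126.270,69.851) → (126.270,37.693) → (75.260,37.693) → (75.260,69.851) (closed)

(Gcodetools for Inkscape — laser output)
G21
G90
G0 X114.228 Y48.333
M3 S371
G1 X41.005 Y10.395 F3581
M5
G0 X126.790 Y27.659
M3 S436
G1 X107.080 Y34.652 F1527
G1 X88.686 Y38.808
G1 X71.609 Y40.127
G1 X55.848 Y38.608
G1 X41.404 Y34.252
G1 X28.276 Y27.058
M5
G0 X102.178 Y130.427
M3 S436
G1 X148.786 Y33.623 F1527
G1 X42.083 Y60.018
G1 X102.178 Y130.427
M5
G0 X75.260 Y69.851
M3 S371
G1 X126.270 Y69.851 F3581
G1 X126.270 Y37.693
G1 X75.260 Y37.693
G1 X75.260 Y69.851
M5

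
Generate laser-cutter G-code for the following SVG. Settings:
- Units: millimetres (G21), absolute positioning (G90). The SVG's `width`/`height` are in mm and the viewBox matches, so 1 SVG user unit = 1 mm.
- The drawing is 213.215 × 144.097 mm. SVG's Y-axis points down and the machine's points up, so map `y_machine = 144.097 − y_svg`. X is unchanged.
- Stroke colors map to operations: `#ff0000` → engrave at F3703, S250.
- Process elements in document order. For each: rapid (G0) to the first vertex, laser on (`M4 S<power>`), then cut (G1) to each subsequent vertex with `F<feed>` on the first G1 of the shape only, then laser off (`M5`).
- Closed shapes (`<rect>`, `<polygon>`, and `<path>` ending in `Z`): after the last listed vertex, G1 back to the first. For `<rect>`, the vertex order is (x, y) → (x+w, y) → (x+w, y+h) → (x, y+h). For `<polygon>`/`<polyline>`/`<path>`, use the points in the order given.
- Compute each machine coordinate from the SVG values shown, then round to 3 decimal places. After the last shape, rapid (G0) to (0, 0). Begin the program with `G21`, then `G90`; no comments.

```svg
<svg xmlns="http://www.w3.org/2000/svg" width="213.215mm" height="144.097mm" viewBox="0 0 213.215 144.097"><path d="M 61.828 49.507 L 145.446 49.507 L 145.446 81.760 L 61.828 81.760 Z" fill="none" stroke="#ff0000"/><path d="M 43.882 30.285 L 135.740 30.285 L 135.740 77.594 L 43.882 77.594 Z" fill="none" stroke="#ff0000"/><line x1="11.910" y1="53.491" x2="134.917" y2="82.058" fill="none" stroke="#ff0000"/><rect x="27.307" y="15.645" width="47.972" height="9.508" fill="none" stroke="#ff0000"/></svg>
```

G21
G90
G0 X61.828 Y94.590
M4 S250
G1 X145.446 Y94.590 F3703
G1 X145.446 Y62.337
G1 X61.828 Y62.337
G1 X61.828 Y94.590
M5
G0 X43.882 Y113.812
M4 S250
G1 X135.740 Y113.812 F3703
G1 X135.740 Y66.503
G1 X43.882 Y66.503
G1 X43.882 Y113.812
M5
G0 X11.910 Y90.606
M4 S250
G1 X134.917 Y62.039 F3703
M5
G0 X27.307 Y128.452
M4 S250
G1 X75.279 Y128.452 F3703
G1 X75.279 Y118.944
G1 X27.307 Y118.944
G1 X27.307 Y128.452
M5
G0 X0.000 Y0.000

1 u = 1 mm; y_m = 144.097 − y.

[1] `<path>` rectangle, #ff0000→engrave S250 F3703: (61.828,94.590) → (145.446,94.590) → (145.446,62.337) → (61.828,62.337) → (61.828,94.590) (closed)

[2] `<path>` rectangle, #ff0000→engrave S250 F3703: (43.882,113.812) → (135.740,113.812) → (135.740,66.503) → (43.882,66.503) → (43.882,113.812) (closed)

[3] `<line>` line segment, #ff0000→engrave S250 F3703: (11.910,90.606) → (134.917,62.039)

[4] `<rect>` rectangle, #ff0000→engrave S250 F3703: (27.307,128.452) → (75.279,128.452) → (75.279,118.944) → (27.307,118.944) → (27.307,128.452) (closed)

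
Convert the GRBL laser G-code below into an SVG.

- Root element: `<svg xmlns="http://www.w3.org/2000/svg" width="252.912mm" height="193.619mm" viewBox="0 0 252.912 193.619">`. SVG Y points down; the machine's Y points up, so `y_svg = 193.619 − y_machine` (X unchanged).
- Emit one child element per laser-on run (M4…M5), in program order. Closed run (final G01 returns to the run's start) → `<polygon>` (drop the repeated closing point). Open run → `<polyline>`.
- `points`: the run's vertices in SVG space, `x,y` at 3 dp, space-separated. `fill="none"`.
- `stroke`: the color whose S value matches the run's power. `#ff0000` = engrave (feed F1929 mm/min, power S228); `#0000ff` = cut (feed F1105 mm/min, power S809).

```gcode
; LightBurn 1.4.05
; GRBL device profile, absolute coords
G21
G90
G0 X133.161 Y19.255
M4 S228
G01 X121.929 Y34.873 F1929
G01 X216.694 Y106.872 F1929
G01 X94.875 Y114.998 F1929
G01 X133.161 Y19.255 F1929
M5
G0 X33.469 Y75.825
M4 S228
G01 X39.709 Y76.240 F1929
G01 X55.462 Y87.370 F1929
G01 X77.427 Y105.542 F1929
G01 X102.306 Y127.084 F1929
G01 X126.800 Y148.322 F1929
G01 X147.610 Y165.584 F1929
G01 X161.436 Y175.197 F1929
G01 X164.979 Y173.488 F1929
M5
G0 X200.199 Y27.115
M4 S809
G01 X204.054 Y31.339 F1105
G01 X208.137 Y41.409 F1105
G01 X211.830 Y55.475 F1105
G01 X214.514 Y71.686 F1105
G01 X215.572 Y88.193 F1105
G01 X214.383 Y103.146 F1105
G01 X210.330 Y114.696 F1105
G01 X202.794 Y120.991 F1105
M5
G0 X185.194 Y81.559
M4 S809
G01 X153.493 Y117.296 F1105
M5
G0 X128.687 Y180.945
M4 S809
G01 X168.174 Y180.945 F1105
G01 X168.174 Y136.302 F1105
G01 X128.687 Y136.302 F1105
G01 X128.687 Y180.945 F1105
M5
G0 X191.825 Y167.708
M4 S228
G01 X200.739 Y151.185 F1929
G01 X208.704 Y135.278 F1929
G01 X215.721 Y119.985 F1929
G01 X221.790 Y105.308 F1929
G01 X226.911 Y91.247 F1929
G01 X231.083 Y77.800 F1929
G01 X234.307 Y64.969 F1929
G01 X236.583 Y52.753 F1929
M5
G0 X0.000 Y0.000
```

y_svg = 193.619 − y_m.

[1] S228→`#ff0000` (engrave); closed run; points: 133.161,174.364 121.929,158.746 216.694,86.747 94.875,78.621

[2] S228→`#ff0000` (engrave); open run; points: 33.469,117.794 39.709,117.379 55.462,106.249 77.427,88.077 102.306,66.535 126.800,45.297 147.610,28.035 161.436,18.422 164.979,20.131

[3] S809→`#0000ff` (cut); open run; points: 200.199,166.504 204.054,162.280 208.137,152.210 211.830,138.144 214.514,121.933 215.572,105.426 214.383,90.473 210.330,78.923 202.794,72.628

[4] S809→`#0000ff` (cut); open run; points: 185.194,112.060 153.493,76.323

[5] S809→`#0000ff` (cut); closed run; points: 128.687,12.674 168.174,12.674 168.174,57.317 128.687,57.317

[6] S228→`#ff0000` (engrave); open run; points: 191.825,25.911 200.739,42.434 208.704,58.341 215.721,73.634 221.790,88.311 226.911,102.372 231.083,115.819 234.307,128.650 236.583,140.866

<svg xmlns="http://www.w3.org/2000/svg" width="252.912mm" height="193.619mm" viewBox="0 0 252.912 193.619">
  <polygon points="133.161,174.364 121.929,158.746 216.694,86.747 94.875,78.621" fill="none" stroke="#ff0000"/>
  <polyline points="33.469,117.794 39.709,117.379 55.462,106.249 77.427,88.077 102.306,66.535 126.800,45.297 147.610,28.035 161.436,18.422 164.979,20.131" fill="none" stroke="#ff0000"/>
  <polyline points="200.199,166.504 204.054,162.280 208.137,152.210 211.830,138.144 214.514,121.933 215.572,105.426 214.383,90.473 210.330,78.923 202.794,72.628" fill="none" stroke="#0000ff"/>
  <polyline points="185.194,112.060 153.493,76.323" fill="none" stroke="#0000ff"/>
  <polygon points="128.687,12.674 168.174,12.674 168.174,57.317 128.687,57.317" fill="none" stroke="#0000ff"/>
  <polyline points="191.825,25.911 200.739,42.434 208.704,58.341 215.721,73.634 221.790,88.311 226.911,102.372 231.083,115.819 234.307,128.650 236.583,140.866" fill="none" stroke="#ff0000"/>
</svg>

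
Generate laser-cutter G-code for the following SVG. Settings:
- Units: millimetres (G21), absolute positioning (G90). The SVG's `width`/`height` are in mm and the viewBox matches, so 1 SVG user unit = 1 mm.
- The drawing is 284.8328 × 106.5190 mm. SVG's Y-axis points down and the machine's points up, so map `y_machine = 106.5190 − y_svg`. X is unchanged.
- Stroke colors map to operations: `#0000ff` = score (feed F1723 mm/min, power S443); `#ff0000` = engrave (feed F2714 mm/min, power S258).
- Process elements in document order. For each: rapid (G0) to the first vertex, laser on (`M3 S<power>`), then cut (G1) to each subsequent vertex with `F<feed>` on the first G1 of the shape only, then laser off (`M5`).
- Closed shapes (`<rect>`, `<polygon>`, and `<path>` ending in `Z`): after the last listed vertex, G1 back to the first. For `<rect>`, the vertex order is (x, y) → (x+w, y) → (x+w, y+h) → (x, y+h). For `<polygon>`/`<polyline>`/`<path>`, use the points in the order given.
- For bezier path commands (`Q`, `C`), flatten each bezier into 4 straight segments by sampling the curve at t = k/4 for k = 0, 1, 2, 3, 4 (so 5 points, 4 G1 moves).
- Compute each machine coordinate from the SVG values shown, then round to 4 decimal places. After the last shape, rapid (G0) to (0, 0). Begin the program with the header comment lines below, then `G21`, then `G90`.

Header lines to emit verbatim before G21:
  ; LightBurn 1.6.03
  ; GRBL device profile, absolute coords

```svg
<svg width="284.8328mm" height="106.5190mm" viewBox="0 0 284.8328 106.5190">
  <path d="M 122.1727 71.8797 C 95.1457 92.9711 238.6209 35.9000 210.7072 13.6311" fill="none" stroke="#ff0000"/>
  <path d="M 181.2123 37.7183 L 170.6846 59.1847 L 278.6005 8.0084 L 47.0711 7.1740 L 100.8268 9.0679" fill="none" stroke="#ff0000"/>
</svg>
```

1 u = 1 mm; y_m = 106.5190 − y.

[1] `<path>` cubic bezier, #ff0000→engrave S258 F2714: (122.1727,34.6393) → (128.5296,31.7111) → (166.7725,47.5035) → (204.8491,71.4259) → (210.7072,92.8879)

[2] `<path>` open polyline, #ff0000→engrave S258 F2714: (181.2123,68.8007) → (170.6846,47.3343) → (278.6005,98.5106) → (47.0711,99.3450) → (100.8268,97.4511)

; LightBurn 1.6.03
; GRBL device profile, absolute coords
G21
G90
G0 X122.1727 Y34.6393
M3 S258
G1 X128.5296 Y31.7111 F2714
G1 X166.7725 Y47.5035
G1 X204.8491 Y71.4259
G1 X210.7072 Y92.8879
M5
G0 X181.2123 Y68.8007
M3 S258
G1 X170.6846 Y47.3343 F2714
G1 X278.6005 Y98.5106
G1 X47.0711 Y99.3450
G1 X100.8268 Y97.4511
M5
G0 X0.0000 Y0.0000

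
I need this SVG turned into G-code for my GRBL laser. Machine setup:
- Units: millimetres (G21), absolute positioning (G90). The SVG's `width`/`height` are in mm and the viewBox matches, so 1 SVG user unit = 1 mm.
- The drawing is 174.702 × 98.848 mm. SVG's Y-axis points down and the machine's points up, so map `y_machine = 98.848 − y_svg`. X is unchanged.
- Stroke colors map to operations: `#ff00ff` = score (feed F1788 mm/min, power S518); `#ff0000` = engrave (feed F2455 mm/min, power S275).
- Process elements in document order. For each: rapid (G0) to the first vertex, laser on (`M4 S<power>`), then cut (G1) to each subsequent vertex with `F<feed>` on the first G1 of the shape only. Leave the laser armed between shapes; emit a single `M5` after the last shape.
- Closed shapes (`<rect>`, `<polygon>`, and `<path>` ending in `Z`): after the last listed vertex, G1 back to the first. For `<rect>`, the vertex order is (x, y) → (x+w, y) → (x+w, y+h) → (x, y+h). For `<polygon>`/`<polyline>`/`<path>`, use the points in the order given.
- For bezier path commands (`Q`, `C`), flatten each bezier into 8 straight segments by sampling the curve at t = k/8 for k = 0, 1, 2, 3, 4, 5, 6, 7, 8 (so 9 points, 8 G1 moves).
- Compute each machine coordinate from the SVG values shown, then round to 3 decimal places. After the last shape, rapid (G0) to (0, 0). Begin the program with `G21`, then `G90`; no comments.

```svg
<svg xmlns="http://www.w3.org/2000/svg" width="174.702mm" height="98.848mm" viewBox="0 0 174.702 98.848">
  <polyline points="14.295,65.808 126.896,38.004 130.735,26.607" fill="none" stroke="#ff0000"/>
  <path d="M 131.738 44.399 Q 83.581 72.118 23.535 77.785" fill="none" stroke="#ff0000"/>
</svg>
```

G21
G90
G0 X14.295 Y33.040
M4 S275
G1 X126.896 Y60.844 F2455
G1 X130.735 Y72.241
G0 X131.738 Y54.449
M4 S275
G1 X119.513 Y47.864 F2455
G1 X106.916 Y41.968
G1 X93.948 Y36.761
G1 X80.609 Y32.243
G1 X66.898 Y28.414
G1 X52.815 Y25.275
G1 X38.361 Y22.824
G1 X23.535 Y21.063
M5
G0 X0.000 Y0.000

viewBox `0 0 174.702 98.848` with mm width/height → 1 unit = 1 mm. Flip: y_m = 98.848 − y_svg.

**Shape 1** — `<polyline>` open polyline, stroke `#ff0000` → engrave (S275, F2455). Machine vertices: (14.295,33.040) → (126.896,60.844) → (130.735,72.241). Open path.

**Shape 2** — `<path>` quadratic bezier, stroke `#ff0000` → engrave (S275, F2455). Control points (SVG): P0=(131.738,44.399), P1=(83.581,72.118), P2=(23.535,77.785); sampled at t=k/8. Machine vertices: (131.738,54.449) → (119.513,47.864) → (106.916,41.968) → (93.948,36.761) → (80.609,32.243) → (66.898,28.414) → (52.815,25.275) → (38.361,22.824) → (23.535,21.063). Open path.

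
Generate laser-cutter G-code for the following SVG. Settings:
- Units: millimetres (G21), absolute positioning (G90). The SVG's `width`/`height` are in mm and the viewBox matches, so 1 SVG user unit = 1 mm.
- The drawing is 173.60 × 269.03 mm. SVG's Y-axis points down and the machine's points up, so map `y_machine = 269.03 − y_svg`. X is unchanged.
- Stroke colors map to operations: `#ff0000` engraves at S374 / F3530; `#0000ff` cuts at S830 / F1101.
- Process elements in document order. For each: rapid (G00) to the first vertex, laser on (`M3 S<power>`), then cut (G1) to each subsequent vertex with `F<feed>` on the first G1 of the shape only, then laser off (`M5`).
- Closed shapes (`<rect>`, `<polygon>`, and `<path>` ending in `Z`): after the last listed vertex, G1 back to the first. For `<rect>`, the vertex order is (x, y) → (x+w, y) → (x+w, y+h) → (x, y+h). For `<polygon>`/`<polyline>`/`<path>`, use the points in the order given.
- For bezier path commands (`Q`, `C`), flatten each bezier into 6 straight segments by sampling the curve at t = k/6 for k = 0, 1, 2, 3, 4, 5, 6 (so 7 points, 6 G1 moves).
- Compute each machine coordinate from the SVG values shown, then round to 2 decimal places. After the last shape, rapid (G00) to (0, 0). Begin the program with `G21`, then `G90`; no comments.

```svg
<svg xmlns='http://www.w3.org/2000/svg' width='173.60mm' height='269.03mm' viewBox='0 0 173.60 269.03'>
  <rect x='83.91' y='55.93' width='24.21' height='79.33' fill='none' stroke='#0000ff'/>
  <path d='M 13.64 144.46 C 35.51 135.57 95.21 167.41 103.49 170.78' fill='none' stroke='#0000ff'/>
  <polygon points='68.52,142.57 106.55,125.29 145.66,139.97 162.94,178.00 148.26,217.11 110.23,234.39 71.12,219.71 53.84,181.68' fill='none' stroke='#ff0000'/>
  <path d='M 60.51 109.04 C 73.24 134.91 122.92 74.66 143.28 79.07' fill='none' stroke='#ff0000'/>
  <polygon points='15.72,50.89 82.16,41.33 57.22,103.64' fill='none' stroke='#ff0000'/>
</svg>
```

G21
G90
G00 X83.91 Y213.10
M3 S830
G1 X108.12 Y213.10 F1101
G1 X108.12 Y133.77
G1 X83.91 Y133.77
G1 X83.91 Y213.10
M5
G00 X13.64 Y124.57
M3 S830
G1 X27.31 Y125.94 F1101
G1 X44.81 Y122.45
G1 X63.66 Y116.01
G1 X81.38 Y108.55
G1 X95.48 Y101.99
G1 X103.49 Y98.25
M5
G00 X68.52 Y126.46
M3 S374
G1 X106.55 Y143.74 F3530
G1 X145.66 Y129.06
G1 X162.94 Y91.03
G1 X148.26 Y51.92
G1 X110.23 Y34.64
G1 X71.12 Y49.32
G1 X53.84 Y87.35
G1 X68.52 Y126.46
M5
G00 X60.51 Y159.99
M3 S374
G1 X69.65 Y153.53 F3530
G1 X83.10 Y157.24
G1 X99.03 Y166.93
G1 X115.60 Y178.40
G1 X130.96 Y187.47
G1 X143.28 Y189.96
M5
G00 X15.72 Y218.14
M3 S374
G1 X82.16 Y227.70 F3530
G1 X57.22 Y165.39
G1 X15.72 Y218.14
M5
G00 X0.00 Y0.00

1 u = 1 mm; y_m = 269.03 − y.

[1] `<rect>` rectangle, #0000ff→cut S830 F1101: (83.91,213.10) → (108.12,213.10) → (108.12,133.77) → (83.91,133.77) → (83.91,213.10) (closed)

[2] `<path>` cubic bezier, #0000ff→cut S830 F1101: (13.64,124.57) → (27.31,125.94) → (44.81,122.45) → (63.66,116.01) → (81.38,108.55) → (95.48,101.99) → (103.49,98.25)

[3] `<polygon>` regular polygon, #ff0000→engrave S374 F3530: (68.52,126.46) → (106.55,143.74) → (145.66,129.06) → (162.94,91.03) → (148.26,51.92) → (110.23,34.64) → (71.12,49.32) → (53.84,87.35) → (68.52,126.46) (closed)

[4] `<path>` cubic bezier, #ff0000→engrave S374 F3530: (60.51,159.99) → (69.65,153.53) → (83.10,157.24) → (99.03,166.93) → (115.60,178.40) → (130.96,187.47) → (143.28,189.96)

[5] `<polygon>` regular polygon, #ff0000→engrave S374 F3530: (15.72,218.14) → (82.16,227.70) → (57.22,165.39) → (15.72,218.14) (closed)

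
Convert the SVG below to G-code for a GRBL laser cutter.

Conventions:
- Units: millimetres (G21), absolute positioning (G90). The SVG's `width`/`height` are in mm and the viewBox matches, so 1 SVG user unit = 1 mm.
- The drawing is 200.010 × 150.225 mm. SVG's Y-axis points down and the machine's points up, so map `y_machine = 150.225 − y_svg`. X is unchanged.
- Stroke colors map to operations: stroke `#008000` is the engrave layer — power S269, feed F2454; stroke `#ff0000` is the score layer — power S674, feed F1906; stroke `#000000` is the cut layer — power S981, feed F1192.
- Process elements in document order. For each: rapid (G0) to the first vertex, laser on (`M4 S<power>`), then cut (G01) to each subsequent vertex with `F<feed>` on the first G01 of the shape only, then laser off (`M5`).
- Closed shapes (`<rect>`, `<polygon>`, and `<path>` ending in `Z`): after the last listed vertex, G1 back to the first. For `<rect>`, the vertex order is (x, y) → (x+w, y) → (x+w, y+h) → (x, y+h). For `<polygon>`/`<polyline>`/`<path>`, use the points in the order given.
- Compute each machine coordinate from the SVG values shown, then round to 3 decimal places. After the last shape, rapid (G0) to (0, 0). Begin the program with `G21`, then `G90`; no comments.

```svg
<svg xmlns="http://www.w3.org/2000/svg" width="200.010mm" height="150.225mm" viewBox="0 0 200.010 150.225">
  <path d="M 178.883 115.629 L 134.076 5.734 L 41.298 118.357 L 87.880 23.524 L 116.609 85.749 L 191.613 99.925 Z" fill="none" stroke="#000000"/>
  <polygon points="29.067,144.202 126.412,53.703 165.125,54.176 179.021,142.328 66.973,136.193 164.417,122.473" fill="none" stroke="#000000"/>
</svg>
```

viewBox `0 0 200.010 150.225` with mm width/height → 1 unit = 1 mm. Flip: y_m = 150.225 − y_svg.

**Shape 1** — `<path>` closed polygon, stroke `#000000` → cut (S981, F1192). Machine vertices: (178.883,34.596) → (134.076,144.491) → (41.298,31.868) → (87.880,126.701) → (116.609,64.476) → (191.613,50.300) → (178.883,34.596). Closed: final G1 returns to the first vertex.

**Shape 2** — `<polygon>` closed polygon, stroke `#000000` → cut (S981, F1192). Machine vertices: (29.067,6.023) → (126.412,96.522) → (165.125,96.049) → (179.021,7.897) → (66.973,14.032) → (164.417,27.752) → (29.067,6.023). Closed: final G1 returns to the first vertex.

G21
G90
G0 X178.883 Y34.596
M4 S981
G01 X134.076 Y144.491 F1192
G01 X41.298 Y31.868
G01 X87.880 Y126.701
G01 X116.609 Y64.476
G01 X191.613 Y50.300
G01 X178.883 Y34.596
M5
G0 X29.067 Y6.023
M4 S981
G01 X126.412 Y96.522 F1192
G01 X165.125 Y96.049
G01 X179.021 Y7.897
G01 X66.973 Y14.032
G01 X164.417 Y27.752
G01 X29.067 Y6.023
M5
G0 X0.000 Y0.000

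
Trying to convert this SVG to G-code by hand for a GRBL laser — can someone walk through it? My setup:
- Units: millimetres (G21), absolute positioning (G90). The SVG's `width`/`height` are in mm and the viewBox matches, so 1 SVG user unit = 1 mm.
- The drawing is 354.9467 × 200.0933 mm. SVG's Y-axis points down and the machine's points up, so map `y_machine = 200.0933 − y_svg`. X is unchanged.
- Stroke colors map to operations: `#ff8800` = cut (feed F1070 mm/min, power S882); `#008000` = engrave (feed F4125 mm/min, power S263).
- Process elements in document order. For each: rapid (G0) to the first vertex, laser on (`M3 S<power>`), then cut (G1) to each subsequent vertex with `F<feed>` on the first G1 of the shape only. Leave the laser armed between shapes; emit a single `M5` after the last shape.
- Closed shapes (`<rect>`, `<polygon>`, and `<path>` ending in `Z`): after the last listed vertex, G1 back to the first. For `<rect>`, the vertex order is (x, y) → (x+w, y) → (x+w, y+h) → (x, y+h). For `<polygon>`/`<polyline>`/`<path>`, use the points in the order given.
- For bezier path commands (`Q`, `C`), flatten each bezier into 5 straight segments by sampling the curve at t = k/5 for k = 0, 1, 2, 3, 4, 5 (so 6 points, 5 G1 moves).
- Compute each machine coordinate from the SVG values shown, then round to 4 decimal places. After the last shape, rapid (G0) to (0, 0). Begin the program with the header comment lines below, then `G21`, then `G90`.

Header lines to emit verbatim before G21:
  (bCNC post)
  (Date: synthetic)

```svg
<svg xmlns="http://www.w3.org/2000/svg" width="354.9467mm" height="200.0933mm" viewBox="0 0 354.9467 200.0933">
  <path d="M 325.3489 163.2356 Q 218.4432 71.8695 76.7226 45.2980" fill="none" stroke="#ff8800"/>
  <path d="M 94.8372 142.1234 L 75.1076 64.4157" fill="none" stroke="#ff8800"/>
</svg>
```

Since the viewBox matches the mm dimensions, user units are millimetres directly. The only transform is the Y-flip y_m = 200.0933 − y_svg.

Shape 1 is a quadratic bezier drawn with `<path>`. Its stroke #ff8800 means cut at S882, F1070. After flipping Y the toolpath is (325.3489,36.8577) → (281.1940,70.8124) → (234.2540,99.5834) → (184.5287,123.1710) → (132.0182,141.5749) → (76.7226,154.7953).

Shape 2 is a line segment drawn with `<path>`. Its stroke #ff8800 means cut at S882, F1070. After flipping Y the toolpath is (94.8372,57.9699) → (75.1076,135.6776).

(bCNC post)
(Date: synthetic)
G21
G90
G0 X325.3489 Y36.8577
M3 S882
G1 X281.1940 Y70.8124 F1070
G1 X234.2540 Y99.5834
G1 X184.5287 Y123.1710
G1 X132.0182 Y141.5749
G1 X76.7226 Y154.7953
G0 X94.8372 Y57.9699
M3 S882
G1 X75.1076 Y135.6776 F1070
M5
G0 X0.0000 Y0.0000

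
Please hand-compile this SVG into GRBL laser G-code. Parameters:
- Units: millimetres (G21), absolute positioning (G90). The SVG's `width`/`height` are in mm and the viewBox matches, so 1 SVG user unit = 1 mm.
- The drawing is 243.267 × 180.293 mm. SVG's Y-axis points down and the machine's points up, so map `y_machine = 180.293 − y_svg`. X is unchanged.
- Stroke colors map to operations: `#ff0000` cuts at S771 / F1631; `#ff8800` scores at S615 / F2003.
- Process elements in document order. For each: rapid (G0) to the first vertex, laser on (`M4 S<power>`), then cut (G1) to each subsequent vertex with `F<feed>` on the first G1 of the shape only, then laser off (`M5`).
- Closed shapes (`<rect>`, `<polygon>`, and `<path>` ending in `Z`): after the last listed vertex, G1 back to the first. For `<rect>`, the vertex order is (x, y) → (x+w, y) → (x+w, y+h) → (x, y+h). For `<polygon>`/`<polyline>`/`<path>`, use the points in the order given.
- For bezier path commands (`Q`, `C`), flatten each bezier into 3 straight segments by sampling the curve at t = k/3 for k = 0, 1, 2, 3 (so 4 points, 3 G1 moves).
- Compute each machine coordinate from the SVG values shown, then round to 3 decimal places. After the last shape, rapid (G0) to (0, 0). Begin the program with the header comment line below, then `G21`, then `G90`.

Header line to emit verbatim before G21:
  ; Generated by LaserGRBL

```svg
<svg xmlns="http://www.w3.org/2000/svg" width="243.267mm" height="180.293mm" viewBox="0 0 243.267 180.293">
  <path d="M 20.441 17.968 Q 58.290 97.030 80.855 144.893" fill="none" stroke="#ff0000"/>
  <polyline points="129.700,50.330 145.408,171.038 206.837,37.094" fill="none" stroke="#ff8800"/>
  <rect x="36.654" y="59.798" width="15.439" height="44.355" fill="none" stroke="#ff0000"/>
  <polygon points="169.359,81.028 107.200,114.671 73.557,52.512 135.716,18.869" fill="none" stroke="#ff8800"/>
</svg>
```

; Generated by LaserGRBL
G21
G90
G0 X20.441 Y162.325
M4 S771
G1 X43.975 Y113.084 F1631
G1 X64.113 Y70.775
G1 X80.855 Y35.400
M5
G0 X129.700 Y129.963
M4 S615
G1 X145.408 Y9.255 F2003
G1 X206.837 Y143.199
M5
G0 X36.654 Y120.495
M4 S771
G1 X52.093 Y120.495 F1631
G1 X52.093 Y76.140
G1 X36.654 Y76.140
G1 X36.654 Y120.495
M5
G0 X169.359 Y99.265
M4 S615
G1 X107.200 Y65.622 F2003
G1 X73.557 Y127.781
G1 X135.716 Y161.424
G1 X169.359 Y99.265
M5
G0 X0.000 Y0.000

1 u = 1 mm; y_m = 180.293 − y.

[1] `<path>` quadratic bezier, #ff0000→cut S771 F1631: (20.441,162.325) → (43.975,113.084) → (64.113,70.775) → (80.855,35.400)

[2] `<polyline>` open polyline, #ff8800→score S615 F2003: (129.700,129.963) → (145.408,9.255) → (206.837,143.199)

[3] `<rect>` rectangle, #ff0000→cut S771 F1631: (36.654,120.495) → (52.093,120.495) → (52.093,76.140) → (36.654,76.140) → (36.654,120.495) (closed)

[4] `<polygon>` regular polygon, #ff8800→score S615 F2003: (169.359,99.265) → (107.200,65.622) → (73.557,127.781) → (135.716,161.424) → (169.359,99.265) (closed)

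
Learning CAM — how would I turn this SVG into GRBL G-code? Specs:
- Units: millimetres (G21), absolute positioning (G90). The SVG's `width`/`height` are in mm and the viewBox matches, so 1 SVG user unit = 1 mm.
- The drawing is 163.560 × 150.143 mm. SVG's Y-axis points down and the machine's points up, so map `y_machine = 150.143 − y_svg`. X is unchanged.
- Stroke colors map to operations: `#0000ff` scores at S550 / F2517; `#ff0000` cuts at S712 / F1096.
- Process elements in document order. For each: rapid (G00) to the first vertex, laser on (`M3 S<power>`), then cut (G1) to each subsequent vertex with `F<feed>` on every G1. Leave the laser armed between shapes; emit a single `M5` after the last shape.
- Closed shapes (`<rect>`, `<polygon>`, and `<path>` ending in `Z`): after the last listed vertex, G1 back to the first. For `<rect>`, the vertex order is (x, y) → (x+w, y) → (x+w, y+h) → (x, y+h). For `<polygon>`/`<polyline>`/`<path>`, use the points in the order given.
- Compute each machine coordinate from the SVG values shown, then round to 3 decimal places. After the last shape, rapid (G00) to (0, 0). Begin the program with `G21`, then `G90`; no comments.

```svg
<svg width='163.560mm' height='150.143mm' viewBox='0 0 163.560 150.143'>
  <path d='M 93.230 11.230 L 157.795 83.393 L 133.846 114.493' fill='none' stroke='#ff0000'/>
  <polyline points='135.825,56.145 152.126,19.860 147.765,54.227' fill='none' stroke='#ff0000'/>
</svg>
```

viewBox `0 0 163.560 150.143` with mm width/height → 1 unit = 1 mm. Flip: y_m = 150.143 − y_svg.

**Shape 1** — `<path>` open polyline, stroke `#ff0000` → cut (S712, F1096). Machine vertices: (93.230,138.913) → (157.795,66.750) → (133.846,35.650). Open path.

**Shape 2** — `<polyline>` open polyline, stroke `#ff0000` → cut (S712, F1096). Machine vertices: (135.825,93.998) → (152.126,130.283) → (147.765,95.916). Open path.

G21
G90
G00 X93.230 Y138.913
M3 S712
G1 X157.795 Y66.750 F1096
G1 X133.846 Y35.650 F1096
G00 X135.825 Y93.998
M3 S712
G1 X152.126 Y130.283 F1096
G1 X147.765 Y95.916 F1096
M5
G00 X0.000 Y0.000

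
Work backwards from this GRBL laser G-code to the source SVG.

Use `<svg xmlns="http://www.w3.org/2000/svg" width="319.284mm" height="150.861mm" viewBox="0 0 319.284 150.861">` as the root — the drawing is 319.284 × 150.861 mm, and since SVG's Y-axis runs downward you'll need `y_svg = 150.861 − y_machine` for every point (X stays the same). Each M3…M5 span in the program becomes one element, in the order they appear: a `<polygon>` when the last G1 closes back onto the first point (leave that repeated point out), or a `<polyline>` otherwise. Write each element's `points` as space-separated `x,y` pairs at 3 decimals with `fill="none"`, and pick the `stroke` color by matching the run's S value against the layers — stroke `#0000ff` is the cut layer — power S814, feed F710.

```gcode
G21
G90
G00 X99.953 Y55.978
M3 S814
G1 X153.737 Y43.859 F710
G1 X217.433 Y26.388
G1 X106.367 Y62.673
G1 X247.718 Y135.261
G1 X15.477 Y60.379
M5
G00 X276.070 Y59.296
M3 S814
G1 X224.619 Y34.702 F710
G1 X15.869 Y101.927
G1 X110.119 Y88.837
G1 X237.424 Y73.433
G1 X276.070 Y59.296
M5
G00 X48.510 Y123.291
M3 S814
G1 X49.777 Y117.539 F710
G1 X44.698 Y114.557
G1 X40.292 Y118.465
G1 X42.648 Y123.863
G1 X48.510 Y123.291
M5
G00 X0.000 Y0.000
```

Machine Y-up, SVG Y-down with viewBox height 150.861, so y_svg = 150.861 − y_machine; X carries over. Every run uses S814, so all elements get stroke `#0000ff` (cut).

Run 1: The run is open, so emit a `<polyline>` with points (Y-flipped): 99.953,94.883 153.737,107.002 217.433,124.473 106.367,88.188 247.718,15.600 15.477,90.482.

Run 2: The run returns to its start, so emit a `<polygon>` with points (Y-flipped): 276.070,91.565 224.619,116.159 15.869,48.934 110.119,62.024 237.424,77.428.

Run 3: The run returns to its start, so emit a `<polygon>` with points (Y-flipped): 48.510,27.570 49.777,33.322 44.698,36.304 40.292,32.396 42.648,26.998.

<svg xmlns="http://www.w3.org/2000/svg" width="319.284mm" height="150.861mm" viewBox="0 0 319.284 150.861">
  <polyline points="99.953,94.883 153.737,107.002 217.433,124.473 106.367,88.188 247.718,15.600 15.477,90.482" fill="none" stroke="#0000ff"/>
  <polygon points="276.070,91.565 224.619,116.159 15.869,48.934 110.119,62.024 237.424,77.428" fill="none" stroke="#0000ff"/>
  <polygon points="48.510,27.570 49.777,33.322 44.698,36.304 40.292,32.396 42.648,26.998" fill="none" stroke="#0000ff"/>
</svg>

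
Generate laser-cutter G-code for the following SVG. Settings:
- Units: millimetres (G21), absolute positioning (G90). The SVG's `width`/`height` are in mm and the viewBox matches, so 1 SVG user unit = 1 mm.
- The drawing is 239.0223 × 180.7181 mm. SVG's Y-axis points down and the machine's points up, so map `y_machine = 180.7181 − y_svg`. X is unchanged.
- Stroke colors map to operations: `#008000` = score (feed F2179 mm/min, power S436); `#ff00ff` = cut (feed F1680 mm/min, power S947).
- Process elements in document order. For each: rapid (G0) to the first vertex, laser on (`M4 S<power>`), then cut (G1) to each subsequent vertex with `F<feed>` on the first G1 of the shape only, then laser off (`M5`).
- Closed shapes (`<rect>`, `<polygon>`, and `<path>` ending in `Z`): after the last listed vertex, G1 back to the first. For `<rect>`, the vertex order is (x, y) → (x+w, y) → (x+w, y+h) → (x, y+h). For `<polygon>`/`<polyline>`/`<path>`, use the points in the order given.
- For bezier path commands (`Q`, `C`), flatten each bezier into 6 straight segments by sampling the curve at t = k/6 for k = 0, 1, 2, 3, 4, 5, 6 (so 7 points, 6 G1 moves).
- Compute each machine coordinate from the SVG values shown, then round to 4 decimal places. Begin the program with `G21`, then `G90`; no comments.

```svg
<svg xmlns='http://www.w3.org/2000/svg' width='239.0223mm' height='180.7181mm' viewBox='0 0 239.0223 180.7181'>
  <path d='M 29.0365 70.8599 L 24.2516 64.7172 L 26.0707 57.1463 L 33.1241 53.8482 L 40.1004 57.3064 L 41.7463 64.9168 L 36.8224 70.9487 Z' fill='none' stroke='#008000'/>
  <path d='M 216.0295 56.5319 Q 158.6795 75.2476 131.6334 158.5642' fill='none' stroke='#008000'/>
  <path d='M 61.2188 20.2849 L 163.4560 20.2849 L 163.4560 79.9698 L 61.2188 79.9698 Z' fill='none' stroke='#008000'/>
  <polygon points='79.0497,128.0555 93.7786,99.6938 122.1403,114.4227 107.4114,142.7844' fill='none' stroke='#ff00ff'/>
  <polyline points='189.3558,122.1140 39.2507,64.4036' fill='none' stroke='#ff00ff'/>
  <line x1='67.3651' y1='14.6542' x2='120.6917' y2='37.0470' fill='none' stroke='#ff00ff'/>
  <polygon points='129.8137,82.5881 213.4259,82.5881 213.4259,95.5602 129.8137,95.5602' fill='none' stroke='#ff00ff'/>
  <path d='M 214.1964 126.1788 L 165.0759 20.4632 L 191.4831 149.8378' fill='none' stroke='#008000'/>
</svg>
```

viewBox `0 0 239.0223 180.7181` with mm width/height → 1 unit = 1 mm. Flip: y_m = 180.7181 − y_svg.

**Shape 1** — `<path>` regular polygon, stroke `#008000` → score (S436, F2179). Machine vertices: (29.0365,109.8582) → (24.2516,116.0009) → (26.0707,123.5718) → (33.1241,126.8699) → (40.1004,123.4117) → (41.7463,115.8013) → (36.8224,109.7694) → (29.0365,109.8582). Closed: final G1 returns to the first vertex.

**Shape 2** — `<path>` quadratic bezier, stroke `#008000` → score (S436, F2179). Control points (SVG): P0=(216.0295,56.5319), P1=(158.6795,75.2476), P2=(131.6334,158.5642); sampled at t=k/6. Machine vertices: (216.0295,124.1862) → (197.7546,116.1532) → (181.1633,104.5312) → (166.2555,89.3203) → (153.0312,70.5204) → (141.4905,48.1316) → (131.6334,22.1539). Open path.

**Shape 3** — `<path>` rectangle, stroke `#008000` → score (S436, F2179). Machine vertices: (61.2188,160.4332) → (163.4560,160.4332) → (163.4560,100.7483) → (61.2188,100.7483) → (61.2188,160.4332). Closed: final G1 returns to the first vertex.

**Shape 4** — `<polygon>` regular polygon, stroke `#ff00ff` → cut (S947, F1680). Machine vertices: (79.0497,52.6626) → (93.7786,81.0243) → (122.1403,66.2954) → (107.4114,37.9337) → (79.0497,52.6626). Closed: final G1 returns to the first vertex.

**Shape 5** — `<polyline>` line segment, stroke `#ff00ff` → cut (S947, F1680). Machine vertices: (189.3558,58.6041) → (39.2507,116.3145). Open path.

**Shape 6** — `<line>` line segment, stroke `#ff00ff` → cut (S947, F1680). Machine vertices: (67.3651,166.0639) → (120.6917,143.6711). Open path.

**Shape 7** — `<polygon>` rectangle, stroke `#ff00ff` → cut (S947, F1680). Machine vertices: (129.8137,98.1300) → (213.4259,98.1300) → (213.4259,85.1579) → (129.8137,85.1579) → (129.8137,98.1300). Closed: final G1 returns to the first vertex.

**Shape 8** — `<path>` open polyline, stroke `#008000` → score (S436, F2179). Machine vertices: (214.1964,54.5393) → (165.0759,160.2549) → (191.4831,30.8803). Open path.

G21
G90
G0 X29.0365 Y109.8582
M4 S436
G1 X24.2516 Y116.0009 F2179
G1 X26.0707 Y123.5718
G1 X33.1241 Y126.8699
G1 X40.1004 Y123.4117
G1 X41.7463 Y115.8013
G1 X36.8224 Y109.7694
G1 X29.0365 Y109.8582
M5
G0 X216.0295 Y124.1862
M4 S436
G1 X197.7546 Y116.1532 F2179
G1 X181.1633 Y104.5312
G1 X166.2555 Y89.3203
G1 X153.0312 Y70.5204
G1 X141.4905 Y48.1316
G1 X131.6334 Y22.1539
M5
G0 X61.2188 Y160.4332
M4 S436
G1 X163.4560 Y160.4332 F2179
G1 X163.4560 Y100.7483
G1 X61.2188 Y100.7483
G1 X61.2188 Y160.4332
M5
G0 X79.0497 Y52.6626
M4 S947
G1 X93.7786 Y81.0243 F1680
G1 X122.1403 Y66.2954
G1 X107.4114 Y37.9337
G1 X79.0497 Y52.6626
M5
G0 X189.3558 Y58.6041
M4 S947
G1 X39.2507 Y116.3145 F1680
M5
G0 X67.3651 Y166.0639
M4 S947
G1 X120.6917 Y143.6711 F1680
M5
G0 X129.8137 Y98.1300
M4 S947
G1 X213.4259 Y98.1300 F1680
G1 X213.4259 Y85.1579
G1 X129.8137 Y85.1579
G1 X129.8137 Y98.1300
M5
G0 X214.1964 Y54.5393
M4 S436
G1 X165.0759 Y160.2549 F2179
G1 X191.4831 Y30.8803
M5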